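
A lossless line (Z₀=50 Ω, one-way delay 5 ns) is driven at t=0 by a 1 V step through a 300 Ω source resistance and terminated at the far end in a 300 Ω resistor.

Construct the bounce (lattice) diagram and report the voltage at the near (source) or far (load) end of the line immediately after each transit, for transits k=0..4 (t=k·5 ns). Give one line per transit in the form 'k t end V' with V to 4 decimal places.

Γ_L=0.714286, Γ_S=0.714286; launch V₁=1·50/350=0.142857
k=0 src: V=0.1429
k=1 load: inc=0.142857, refl=0.142857·0.714286=0.1020; V=0.000000+0.142857+0.102041=0.2449
k=2 src: inc=0.102041, refl=0.102041·0.714286=0.0729; V=0.142857+0.102041+0.072886=0.3178
k=3 load: inc=0.072886, refl=0.072886·0.714286=0.0521; V=0.244898+0.072886+0.052062=0.3698
k=4 src: inc=0.052062, refl=0.052062·0.714286=0.0372; V=0.317784+0.052062+0.037187=0.4070

0 0 source 0.1429
1 5 load 0.2449
2 10 source 0.3178
3 15 load 0.3698
4 20 source 0.4070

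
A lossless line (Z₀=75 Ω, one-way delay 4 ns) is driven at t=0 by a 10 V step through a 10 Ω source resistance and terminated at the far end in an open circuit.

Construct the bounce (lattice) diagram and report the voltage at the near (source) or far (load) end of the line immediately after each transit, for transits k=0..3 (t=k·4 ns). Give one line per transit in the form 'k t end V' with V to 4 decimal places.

0 0 source 8.8235
1 4 load 17.6471
2 8 source 10.8997
3 12 load 4.1522

Γ_L=1.000000, Γ_S=-0.764706; launch V₁=10·75/85=8.823529
k=0 src: V=8.8235
k=1 load: inc=8.823529, refl=8.823529·1.000000=8.8235; V=0.000000+8.823529+8.823529=17.6471
k=2 src: inc=8.823529, refl=8.823529·-0.764706=-6.7474; V=8.823529+8.823529+-6.747405=10.8997
k=3 load: inc=-6.747405, refl=-6.747405·1.000000=-6.7474; V=17.647059+-6.747405+-6.747405=4.1522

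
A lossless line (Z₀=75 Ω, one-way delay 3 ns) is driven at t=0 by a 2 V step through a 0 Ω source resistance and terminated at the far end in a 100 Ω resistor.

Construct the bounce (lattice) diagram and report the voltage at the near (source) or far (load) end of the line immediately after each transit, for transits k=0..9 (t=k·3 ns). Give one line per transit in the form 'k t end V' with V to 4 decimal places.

Γ_L=0.142857, Γ_S=-1.000000; launch V₁=2·75/75=2.000000
k=0 src: V=2.0000
k=1 load: inc=2.000000, refl=2.000000·0.142857=0.2857; V=0.000000+2.000000+0.285714=2.2857
k=2 src: inc=0.285714, refl=0.285714·-1.000000=-0.2857; V=2.000000+0.285714+-0.285714=2.0000
k=3 load: inc=-0.285714, refl=-0.285714·0.142857=-0.0408; V=2.285714+-0.285714+-0.040816=1.9592
k=4 src: inc=-0.040816, refl=-0.040816·-1.000000=0.0408; V=2.000000+-0.040816+0.040816=2.0000
k=5 load: inc=0.040816, refl=0.040816·0.142857=0.0058; V=1.959184+0.040816+0.005831=2.0058
k=6 src: inc=0.005831, refl=0.005831·-1.000000=-0.0058; V=2.000000+0.005831+-0.005831=2.0000
k=7 load: inc=-0.005831, refl=-0.005831·0.142857=-0.0008; V=2.005831+-0.005831+-0.000833=1.9992
k=8 src: inc=-0.000833, refl=-0.000833·-1.000000=0.0008; V=2.000000+-0.000833+0.000833=2.0000
k=9 load: inc=0.000833, refl=0.000833·0.142857=0.0001; V=1.999167+0.000833+0.000119=2.0001

0 0 source 2.0000
1 3 load 2.2857
2 6 source 2.0000
3 9 load 1.9592
4 12 source 2.0000
5 15 load 2.0058
6 18 source 2.0000
7 21 load 1.9992
8 24 source 2.0000
9 27 load 2.0001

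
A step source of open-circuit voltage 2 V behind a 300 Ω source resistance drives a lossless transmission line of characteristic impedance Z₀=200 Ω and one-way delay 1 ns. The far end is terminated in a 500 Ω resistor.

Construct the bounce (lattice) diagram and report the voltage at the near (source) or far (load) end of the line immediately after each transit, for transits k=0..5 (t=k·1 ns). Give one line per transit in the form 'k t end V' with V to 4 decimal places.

Γ_L=0.428571, Γ_S=0.200000; launch V₁=2·200/500=0.800000
k=0 src: V=0.8000
k=1 load: inc=0.800000, refl=0.800000·0.428571=0.3429; V=0.000000+0.800000+0.342857=1.1429
k=2 src: inc=0.342857, refl=0.342857·0.200000=0.0686; V=0.800000+0.342857+0.068571=1.2114
k=3 load: inc=0.068571, refl=0.068571·0.428571=0.0294; V=1.142857+0.068571+0.029388=1.2408
k=4 src: inc=0.029388, refl=0.029388·0.200000=0.0059; V=1.211429+0.029388+0.005878=1.2467
k=5 load: inc=0.005878, refl=0.005878·0.428571=0.0025; V=1.240816+0.005878+0.002519=1.2492

0 0 source 0.8000
1 1 load 1.1429
2 2 source 1.2114
3 3 load 1.2408
4 4 source 1.2467
5 5 load 1.2492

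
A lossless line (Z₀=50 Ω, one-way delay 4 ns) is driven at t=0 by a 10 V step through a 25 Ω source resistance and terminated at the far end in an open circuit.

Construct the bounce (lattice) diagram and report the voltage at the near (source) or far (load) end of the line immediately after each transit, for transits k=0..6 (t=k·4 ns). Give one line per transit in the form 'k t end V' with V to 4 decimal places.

0 0 source 6.6667
1 4 load 13.3333
2 8 source 11.1111
3 12 load 8.8889
4 16 source 9.6296
5 20 load 10.3704
6 24 source 10.1235

Γ_L=1.000000, Γ_S=-0.333333; launch V₁=10·50/75=6.666667
k=0 src: V=6.6667
k=1 load: inc=6.666667, refl=6.666667·1.000000=6.6667; V=0.000000+6.666667+6.666667=13.3333
k=2 src: inc=6.666667, refl=6.666667·-0.333333=-2.2222; V=6.666667+6.666667+-2.222222=11.1111
k=3 load: inc=-2.222222, refl=-2.222222·1.000000=-2.2222; V=13.333333+-2.222222+-2.222222=8.8889
k=4 src: inc=-2.222222, refl=-2.222222·-0.333333=0.7407; V=11.111111+-2.222222+0.740741=9.6296
k=5 load: inc=0.740741, refl=0.740741·1.000000=0.7407; V=8.888889+0.740741+0.740741=10.3704
k=6 src: inc=0.740741, refl=0.740741·-0.333333=-0.2469; V=9.629630+0.740741+-0.246914=10.1235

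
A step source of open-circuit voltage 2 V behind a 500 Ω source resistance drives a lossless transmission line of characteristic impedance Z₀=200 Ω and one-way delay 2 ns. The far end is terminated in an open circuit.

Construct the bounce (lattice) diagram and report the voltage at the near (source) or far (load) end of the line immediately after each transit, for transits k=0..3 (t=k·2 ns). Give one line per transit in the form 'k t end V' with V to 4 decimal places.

0 0 source 0.5714
1 2 load 1.1429
2 4 source 1.3878
3 6 load 1.6327

Γ_L=1.000000, Γ_S=0.428571; launch V₁=2·200/700=0.571429
k=0 src: V=0.5714
k=1 load: inc=0.571429, refl=0.571429·1.000000=0.5714; V=0.000000+0.571429+0.571429=1.1429
k=2 src: inc=0.571429, refl=0.571429·0.428571=0.2449; V=0.571429+0.571429+0.244898=1.3878
k=3 load: inc=0.244898, refl=0.244898·1.000000=0.2449; V=1.142857+0.244898+0.244898=1.6327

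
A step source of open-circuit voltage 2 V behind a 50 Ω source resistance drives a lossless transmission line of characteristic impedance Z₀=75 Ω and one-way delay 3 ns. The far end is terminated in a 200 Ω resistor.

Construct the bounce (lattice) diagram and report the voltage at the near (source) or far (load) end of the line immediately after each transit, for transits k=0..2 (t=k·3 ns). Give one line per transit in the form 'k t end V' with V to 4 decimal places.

0 0 source 1.2000
1 3 load 1.7455
2 6 source 1.6364

Γ_L=0.454545, Γ_S=-0.200000; launch V₁=2·75/125=1.200000
k=0 src: V=1.2000
k=1 load: inc=1.200000, refl=1.200000·0.454545=0.5455; V=0.000000+1.200000+0.545455=1.7455
k=2 src: inc=0.545455, refl=0.545455·-0.200000=-0.1091; V=1.200000+0.545455+-0.109091=1.6364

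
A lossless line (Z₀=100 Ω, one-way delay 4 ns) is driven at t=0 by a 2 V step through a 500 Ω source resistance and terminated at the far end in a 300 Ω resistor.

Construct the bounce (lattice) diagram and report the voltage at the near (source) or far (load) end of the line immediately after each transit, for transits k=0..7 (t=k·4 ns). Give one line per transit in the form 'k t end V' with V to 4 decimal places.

0 0 source 0.3333
1 4 load 0.5000
2 8 source 0.6111
3 12 load 0.6667
4 16 source 0.7037
5 20 load 0.7222
6 24 source 0.7346
7 28 load 0.7407

Γ_L=0.500000, Γ_S=0.666667; launch V₁=2·100/600=0.333333
k=0 src: V=0.3333
k=1 load: inc=0.333333, refl=0.333333·0.500000=0.1667; V=0.000000+0.333333+0.166667=0.5000
k=2 src: inc=0.166667, refl=0.166667·0.666667=0.1111; V=0.333333+0.166667+0.111111=0.6111
k=3 load: inc=0.111111, refl=0.111111·0.500000=0.0556; V=0.500000+0.111111+0.055556=0.6667
k=4 src: inc=0.055556, refl=0.055556·0.666667=0.0370; V=0.611111+0.055556+0.037037=0.7037
k=5 load: inc=0.037037, refl=0.037037·0.500000=0.0185; V=0.666667+0.037037+0.018519=0.7222
k=6 src: inc=0.018519, refl=0.018519·0.666667=0.0123; V=0.703704+0.018519+0.012346=0.7346
k=7 load: inc=0.012346, refl=0.012346·0.500000=0.0062; V=0.722222+0.012346+0.006173=0.7407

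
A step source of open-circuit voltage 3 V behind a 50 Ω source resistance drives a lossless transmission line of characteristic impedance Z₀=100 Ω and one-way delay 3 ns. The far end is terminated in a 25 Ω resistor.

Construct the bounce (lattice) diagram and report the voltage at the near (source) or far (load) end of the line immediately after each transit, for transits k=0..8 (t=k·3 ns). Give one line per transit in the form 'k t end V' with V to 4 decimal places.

0 0 source 2.0000
1 3 load 0.8000
2 6 source 1.2000
3 9 load 0.9600
4 12 source 1.0400
5 15 load 0.9920
6 18 source 1.0080
7 21 load 0.9984
8 24 source 1.0016

Γ_L=-0.600000, Γ_S=-0.333333; launch V₁=3·100/150=2.000000
k=0 src: V=2.0000
k=1 load: inc=2.000000, refl=2.000000·-0.600000=-1.2000; V=0.000000+2.000000+-1.200000=0.8000
k=2 src: inc=-1.200000, refl=-1.200000·-0.333333=0.4000; V=2.000000+-1.200000+0.400000=1.2000
k=3 load: inc=0.400000, refl=0.400000·-0.600000=-0.2400; V=0.800000+0.400000+-0.240000=0.9600
k=4 src: inc=-0.240000, refl=-0.240000·-0.333333=0.0800; V=1.200000+-0.240000+0.080000=1.0400
k=5 load: inc=0.080000, refl=0.080000·-0.600000=-0.0480; V=0.960000+0.080000+-0.048000=0.9920
k=6 src: inc=-0.048000, refl=-0.048000·-0.333333=0.0160; V=1.040000+-0.048000+0.016000=1.0080
k=7 load: inc=0.016000, refl=0.016000·-0.600000=-0.0096; V=0.992000+0.016000+-0.009600=0.9984
k=8 src: inc=-0.009600, refl=-0.009600·-0.333333=0.0032; V=1.008000+-0.009600+0.003200=1.0016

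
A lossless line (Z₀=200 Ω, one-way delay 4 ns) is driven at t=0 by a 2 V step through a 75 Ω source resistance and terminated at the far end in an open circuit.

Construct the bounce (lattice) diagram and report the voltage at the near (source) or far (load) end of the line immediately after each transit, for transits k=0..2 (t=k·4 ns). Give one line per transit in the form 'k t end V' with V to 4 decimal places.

Γ_L=1.000000, Γ_S=-0.454545; launch V₁=2·200/275=1.454545
k=0 src: V=1.4545
k=1 load: inc=1.454545, refl=1.454545·1.000000=1.4545; V=0.000000+1.454545+1.454545=2.9091
k=2 src: inc=1.454545, refl=1.454545·-0.454545=-0.6612; V=1.454545+1.454545+-0.661157=2.2479

0 0 source 1.4545
1 4 load 2.9091
2 8 source 2.2479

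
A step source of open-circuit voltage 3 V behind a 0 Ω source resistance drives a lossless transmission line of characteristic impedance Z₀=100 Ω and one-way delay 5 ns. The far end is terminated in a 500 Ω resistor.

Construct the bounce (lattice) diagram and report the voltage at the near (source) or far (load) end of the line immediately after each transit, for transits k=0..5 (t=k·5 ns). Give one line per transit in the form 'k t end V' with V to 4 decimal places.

0 0 source 3.0000
1 5 load 5.0000
2 10 source 3.0000
3 15 load 1.6667
4 20 source 3.0000
5 25 load 3.8889

Γ_L=0.666667, Γ_S=-1.000000; launch V₁=3·100/100=3.000000
k=0 src: V=3.0000
k=1 load: inc=3.000000, refl=3.000000·0.666667=2.0000; V=0.000000+3.000000+2.000000=5.0000
k=2 src: inc=2.000000, refl=2.000000·-1.000000=-2.0000; V=3.000000+2.000000+-2.000000=3.0000
k=3 load: inc=-2.000000, refl=-2.000000·0.666667=-1.3333; V=5.000000+-2.000000+-1.333333=1.6667
k=4 src: inc=-1.333333, refl=-1.333333·-1.000000=1.3333; V=3.000000+-1.333333+1.333333=3.0000
k=5 load: inc=1.333333, refl=1.333333·0.666667=0.8889; V=1.666667+1.333333+0.888889=3.8889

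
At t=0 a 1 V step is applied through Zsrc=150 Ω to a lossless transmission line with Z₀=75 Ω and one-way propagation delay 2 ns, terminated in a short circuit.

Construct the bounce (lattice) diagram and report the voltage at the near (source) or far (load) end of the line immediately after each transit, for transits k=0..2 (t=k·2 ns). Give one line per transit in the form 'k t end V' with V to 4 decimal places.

0 0 source 0.3333
1 2 load 0.0000
2 4 source -0.1111

Γ_L=-1.000000, Γ_S=0.333333; launch V₁=1·75/225=0.333333
k=0 src: V=0.3333
k=1 load: inc=0.333333, refl=0.333333·-1.000000=-0.3333; V=0.000000+0.333333+-0.333333=0.0000
k=2 src: inc=-0.333333, refl=-0.333333·0.333333=-0.1111; V=0.333333+-0.333333+-0.111111=-0.1111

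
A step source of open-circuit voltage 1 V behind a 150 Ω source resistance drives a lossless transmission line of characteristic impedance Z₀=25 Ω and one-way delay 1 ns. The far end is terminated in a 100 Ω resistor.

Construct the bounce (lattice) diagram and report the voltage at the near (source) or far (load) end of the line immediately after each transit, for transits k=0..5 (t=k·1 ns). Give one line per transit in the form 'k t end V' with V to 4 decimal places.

0 0 source 0.1429
1 1 load 0.2286
2 2 source 0.2898
3 3 load 0.3265
4 4 source 0.3528
5 5 load 0.3685

Γ_L=0.600000, Γ_S=0.714286; launch V₁=1·25/175=0.142857
k=0 src: V=0.1429
k=1 load: inc=0.142857, refl=0.142857·0.600000=0.0857; V=0.000000+0.142857+0.085714=0.2286
k=2 src: inc=0.085714, refl=0.085714·0.714286=0.0612; V=0.142857+0.085714+0.061224=0.2898
k=3 load: inc=0.061224, refl=0.061224·0.600000=0.0367; V=0.228571+0.061224+0.036735=0.3265
k=4 src: inc=0.036735, refl=0.036735·0.714286=0.0262; V=0.289796+0.036735+0.026239=0.3528
k=5 load: inc=0.026239, refl=0.026239·0.600000=0.0157; V=0.326531+0.026239+0.015743=0.3685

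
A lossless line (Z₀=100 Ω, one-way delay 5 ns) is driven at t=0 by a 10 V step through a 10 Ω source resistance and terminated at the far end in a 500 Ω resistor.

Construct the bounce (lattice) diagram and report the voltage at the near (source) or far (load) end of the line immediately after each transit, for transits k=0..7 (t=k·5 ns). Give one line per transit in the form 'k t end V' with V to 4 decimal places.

Γ_L=0.666667, Γ_S=-0.818182; launch V₁=10·100/110=9.090909
k=0 src: V=9.0909
k=1 load: inc=9.090909, refl=9.090909·0.666667=6.0606; V=0.000000+9.090909+6.060606=15.1515
k=2 src: inc=6.060606, refl=6.060606·-0.818182=-4.9587; V=9.090909+6.060606+-4.958678=10.1928
k=3 load: inc=-4.958678, refl=-4.958678·0.666667=-3.3058; V=15.151515+-4.958678+-3.305785=6.8871
k=4 src: inc=-3.305785, refl=-3.305785·-0.818182=2.7047; V=10.192837+-3.305785+2.704733=9.5918
k=5 load: inc=2.704733, refl=2.704733·0.666667=1.8032; V=6.887052+2.704733+1.803156=11.3949
k=6 src: inc=1.803156, refl=1.803156·-0.818182=-1.4753; V=9.591786+1.803156+-1.475309=9.9196
k=7 load: inc=-1.475309, refl=-1.475309·0.666667=-0.9835; V=11.394941+-1.475309+-0.983539=8.9361

0 0 source 9.0909
1 5 load 15.1515
2 10 source 10.1928
3 15 load 6.8871
4 20 source 9.5918
5 25 load 11.3949
6 30 source 9.9196
7 35 load 8.9361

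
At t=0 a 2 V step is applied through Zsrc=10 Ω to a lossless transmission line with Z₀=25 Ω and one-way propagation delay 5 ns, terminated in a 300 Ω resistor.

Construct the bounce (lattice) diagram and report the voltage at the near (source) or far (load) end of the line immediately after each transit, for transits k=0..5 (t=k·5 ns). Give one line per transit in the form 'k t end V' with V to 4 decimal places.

0 0 source 1.4286
1 5 load 2.6374
2 10 source 2.1193
3 15 load 1.6810
4 20 source 1.8688
5 25 load 2.0278

Γ_L=0.846154, Γ_S=-0.428571; launch V₁=2·25/35=1.428571
k=0 src: V=1.4286
k=1 load: inc=1.428571, refl=1.428571·0.846154=1.2088; V=0.000000+1.428571+1.208791=2.6374
k=2 src: inc=1.208791, refl=1.208791·-0.428571=-0.5181; V=1.428571+1.208791+-0.518053=2.1193
k=3 load: inc=-0.518053, refl=-0.518053·0.846154=-0.4384; V=2.637363+-0.518053+-0.438353=1.6810
k=4 src: inc=-0.438353, refl=-0.438353·-0.428571=0.1879; V=2.119309+-0.438353+0.187866=1.8688
k=5 load: inc=0.187866, refl=0.187866·0.846154=0.1590; V=1.680956+0.187866+0.158963=2.0278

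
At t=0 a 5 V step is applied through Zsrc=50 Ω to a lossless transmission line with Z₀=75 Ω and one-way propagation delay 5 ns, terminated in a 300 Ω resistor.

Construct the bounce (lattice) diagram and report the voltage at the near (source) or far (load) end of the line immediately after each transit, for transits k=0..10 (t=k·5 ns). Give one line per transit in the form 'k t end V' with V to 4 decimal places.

0 0 source 3.0000
1 5 load 4.8000
2 10 source 4.4400
3 15 load 4.2240
4 20 source 4.2672
5 25 load 4.2931
6 30 source 4.2879
7 35 load 4.2848
8 40 source 4.2854
9 45 load 4.2858
10 50 source 4.2857

Γ_L=0.600000, Γ_S=-0.200000; launch V₁=5·75/125=3.000000
k=0 src: V=3.0000
k=1 load: inc=3.000000, refl=3.000000·0.600000=1.8000; V=0.000000+3.000000+1.800000=4.8000
k=2 src: inc=1.800000, refl=1.800000·-0.200000=-0.3600; V=3.000000+1.800000+-0.360000=4.4400
k=3 load: inc=-0.360000, refl=-0.360000·0.600000=-0.2160; V=4.800000+-0.360000+-0.216000=4.2240
k=4 src: inc=-0.216000, refl=-0.216000·-0.200000=0.0432; V=4.440000+-0.216000+0.043200=4.2672
k=5 load: inc=0.043200, refl=0.043200·0.600000=0.0259; V=4.224000+0.043200+0.025920=4.2931
k=6 src: inc=0.025920, refl=0.025920·-0.200000=-0.0052; V=4.267200+0.025920+-0.005184=4.2879
k=7 load: inc=-0.005184, refl=-0.005184·0.600000=-0.0031; V=4.293120+-0.005184+-0.003110=4.2848
k=8 src: inc=-0.003110, refl=-0.003110·-0.200000=0.0006; V=4.287936+-0.003110+0.000622=4.2854
k=9 load: inc=0.000622, refl=0.000622·0.600000=0.0004; V=4.284826+0.000622+0.000373=4.2858
k=10 src: inc=0.000373, refl=0.000373·-0.200000=-0.0001; V=4.285448+0.000373+-0.000075=4.2857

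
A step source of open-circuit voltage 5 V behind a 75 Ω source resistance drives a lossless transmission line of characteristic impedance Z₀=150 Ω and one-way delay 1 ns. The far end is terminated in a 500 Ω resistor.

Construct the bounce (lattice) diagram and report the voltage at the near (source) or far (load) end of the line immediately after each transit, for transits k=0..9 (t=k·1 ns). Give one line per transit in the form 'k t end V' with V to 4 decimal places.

0 0 source 3.3333
1 1 load 5.1282
2 2 source 4.5299
3 3 load 4.2078
4 4 source 4.3151
5 5 load 4.3730
6 6 source 4.3537
7 7 load 4.3433
8 8 source 4.3468
9 9 load 4.3486

Γ_L=0.538462, Γ_S=-0.333333; launch V₁=5·150/225=3.333333
k=0 src: V=3.3333
k=1 load: inc=3.333333, refl=3.333333·0.538462=1.7949; V=0.000000+3.333333+1.794872=5.1282
k=2 src: inc=1.794872, refl=1.794872·-0.333333=-0.5983; V=3.333333+1.794872+-0.598291=4.5299
k=3 load: inc=-0.598291, refl=-0.598291·0.538462=-0.3222; V=5.128205+-0.598291+-0.322156=4.2078
k=4 src: inc=-0.322156, refl=-0.322156·-0.333333=0.1074; V=4.529915+-0.322156+0.107385=4.3151
k=5 load: inc=0.107385, refl=0.107385·0.538462=0.0578; V=4.207758+0.107385+0.057823=4.3730
k=6 src: inc=0.057823, refl=0.057823·-0.333333=-0.0193; V=4.315144+0.057823+-0.019274=4.3537
k=7 load: inc=-0.019274, refl=-0.019274·0.538462=-0.0104; V=4.372967+-0.019274+-0.010378=4.3433
k=8 src: inc=-0.010378, refl=-0.010378·-0.333333=0.0035; V=4.353692+-0.010378+0.003459=4.3468
k=9 load: inc=0.003459, refl=0.003459·0.538462=0.0019; V=4.343314+0.003459+0.001863=4.3486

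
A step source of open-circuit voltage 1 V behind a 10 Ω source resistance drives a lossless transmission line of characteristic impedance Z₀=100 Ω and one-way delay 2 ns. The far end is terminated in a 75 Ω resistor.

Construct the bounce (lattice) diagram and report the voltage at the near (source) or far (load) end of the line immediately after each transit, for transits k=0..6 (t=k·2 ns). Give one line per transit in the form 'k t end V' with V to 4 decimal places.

0 0 source 0.9091
1 2 load 0.7792
2 4 source 0.8855
3 6 load 0.8703
4 8 source 0.8827
5 10 load 0.8809
6 12 source 0.8824

Γ_L=-0.142857, Γ_S=-0.818182; launch V₁=1·100/110=0.909091
k=0 src: V=0.9091
k=1 load: inc=0.909091, refl=0.909091·-0.142857=-0.1299; V=0.000000+0.909091+-0.129870=0.7792
k=2 src: inc=-0.129870, refl=-0.129870·-0.818182=0.1063; V=0.909091+-0.129870+0.106257=0.8855
k=3 load: inc=0.106257, refl=0.106257·-0.142857=-0.0152; V=0.779221+0.106257+-0.015180=0.8703
k=4 src: inc=-0.015180, refl=-0.015180·-0.818182=0.0124; V=0.885478+-0.015180+0.012420=0.8827
k=5 load: inc=0.012420, refl=0.012420·-0.142857=-0.0018; V=0.870299+0.012420+-0.001774=0.8809
k=6 src: inc=-0.001774, refl=-0.001774·-0.818182=0.0015; V=0.882718+-0.001774+0.001452=0.8824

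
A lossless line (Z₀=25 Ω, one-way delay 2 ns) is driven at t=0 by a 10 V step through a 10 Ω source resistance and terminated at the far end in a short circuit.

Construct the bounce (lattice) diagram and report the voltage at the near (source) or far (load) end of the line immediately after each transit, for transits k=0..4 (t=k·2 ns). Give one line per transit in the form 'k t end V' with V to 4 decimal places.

Γ_L=-1.000000, Γ_S=-0.428571; launch V₁=10·25/35=7.142857
k=0 src: V=7.1429
k=1 load: inc=7.142857, refl=7.142857·-1.000000=-7.1429; V=0.000000+7.142857+-7.142857=0.0000
k=2 src: inc=-7.142857, refl=-7.142857·-0.428571=3.0612; V=7.142857+-7.142857+3.061224=3.0612
k=3 load: inc=3.061224, refl=3.061224·-1.000000=-3.0612; V=0.000000+3.061224+-3.061224=0.0000
k=4 src: inc=-3.061224, refl=-3.061224·-0.428571=1.3120; V=3.061224+-3.061224+1.311953=1.3120

0 0 source 7.1429
1 2 load 0.0000
2 4 source 3.0612
3 6 load 0.0000
4 8 source 1.3120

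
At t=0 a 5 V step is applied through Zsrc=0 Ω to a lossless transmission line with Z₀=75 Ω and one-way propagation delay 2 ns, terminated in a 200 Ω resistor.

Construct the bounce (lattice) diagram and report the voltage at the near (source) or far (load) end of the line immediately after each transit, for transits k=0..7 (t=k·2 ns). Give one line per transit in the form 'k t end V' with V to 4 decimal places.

0 0 source 5.0000
1 2 load 7.2727
2 4 source 5.0000
3 6 load 3.9669
4 8 source 5.0000
5 10 load 5.4696
6 12 source 5.0000
7 14 load 4.7866

Γ_L=0.454545, Γ_S=-1.000000; launch V₁=5·75/75=5.000000
k=0 src: V=5.0000
k=1 load: inc=5.000000, refl=5.000000·0.454545=2.2727; V=0.000000+5.000000+2.272727=7.2727
k=2 src: inc=2.272727, refl=2.272727·-1.000000=-2.2727; V=5.000000+2.272727+-2.272727=5.0000
k=3 load: inc=-2.272727, refl=-2.272727·0.454545=-1.0331; V=7.272727+-2.272727+-1.033058=3.9669
k=4 src: inc=-1.033058, refl=-1.033058·-1.000000=1.0331; V=5.000000+-1.033058+1.033058=5.0000
k=5 load: inc=1.033058, refl=1.033058·0.454545=0.4696; V=3.966942+1.033058+0.469572=5.4696
k=6 src: inc=0.469572, refl=0.469572·-1.000000=-0.4696; V=5.000000+0.469572+-0.469572=5.0000
k=7 load: inc=-0.469572, refl=-0.469572·0.454545=-0.2134; V=5.469572+-0.469572+-0.213442=4.7866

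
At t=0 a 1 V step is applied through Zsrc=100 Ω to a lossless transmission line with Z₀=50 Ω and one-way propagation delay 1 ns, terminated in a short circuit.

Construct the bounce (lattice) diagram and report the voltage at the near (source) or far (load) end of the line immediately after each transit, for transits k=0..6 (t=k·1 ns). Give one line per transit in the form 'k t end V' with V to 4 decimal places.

0 0 source 0.3333
1 1 load 0.0000
2 2 source -0.1111
3 3 load 0.0000
4 4 source 0.0370
5 5 load 0.0000
6 6 source -0.0123

Γ_L=-1.000000, Γ_S=0.333333; launch V₁=1·50/150=0.333333
k=0 src: V=0.3333
k=1 load: inc=0.333333, refl=0.333333·-1.000000=-0.3333; V=0.000000+0.333333+-0.333333=0.0000
k=2 src: inc=-0.333333, refl=-0.333333·0.333333=-0.1111; V=0.333333+-0.333333+-0.111111=-0.1111
k=3 load: inc=-0.111111, refl=-0.111111·-1.000000=0.1111; V=0.000000+-0.111111+0.111111=0.0000
k=4 src: inc=0.111111, refl=0.111111·0.333333=0.0370; V=-0.111111+0.111111+0.037037=0.0370
k=5 load: inc=0.037037, refl=0.037037·-1.000000=-0.0370; V=0.000000+0.037037+-0.037037=0.0000
k=6 src: inc=-0.037037, refl=-0.037037·0.333333=-0.0123; V=0.037037+-0.037037+-0.012346=-0.0123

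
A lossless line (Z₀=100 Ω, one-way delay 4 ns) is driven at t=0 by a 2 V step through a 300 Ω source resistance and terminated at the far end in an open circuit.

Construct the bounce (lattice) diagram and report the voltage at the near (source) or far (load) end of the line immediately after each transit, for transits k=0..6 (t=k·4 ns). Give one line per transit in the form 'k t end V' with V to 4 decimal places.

0 0 source 0.5000
1 4 load 1.0000
2 8 source 1.2500
3 12 load 1.5000
4 16 source 1.6250
5 20 load 1.7500
6 24 source 1.8125

Γ_L=1.000000, Γ_S=0.500000; launch V₁=2·100/400=0.500000
k=0 src: V=0.5000
k=1 load: inc=0.500000, refl=0.500000·1.000000=0.5000; V=0.000000+0.500000+0.500000=1.0000
k=2 src: inc=0.500000, refl=0.500000·0.500000=0.2500; V=0.500000+0.500000+0.250000=1.2500
k=3 load: inc=0.250000, refl=0.250000·1.000000=0.2500; V=1.000000+0.250000+0.250000=1.5000
k=4 src: inc=0.250000, refl=0.250000·0.500000=0.1250; V=1.250000+0.250000+0.125000=1.6250
k=5 load: inc=0.125000, refl=0.125000·1.000000=0.1250; V=1.500000+0.125000+0.125000=1.7500
k=6 src: inc=0.125000, refl=0.125000·0.500000=0.0625; V=1.625000+0.125000+0.062500=1.8125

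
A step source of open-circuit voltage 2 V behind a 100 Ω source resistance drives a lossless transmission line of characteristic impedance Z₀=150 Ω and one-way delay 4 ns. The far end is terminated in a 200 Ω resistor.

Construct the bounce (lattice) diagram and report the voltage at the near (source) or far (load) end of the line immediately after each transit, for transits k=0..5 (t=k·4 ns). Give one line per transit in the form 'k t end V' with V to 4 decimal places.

0 0 source 1.2000
1 4 load 1.3714
2 8 source 1.3371
3 12 load 1.3322
4 16 source 1.3332
5 20 load 1.3334

Γ_L=0.142857, Γ_S=-0.200000; launch V₁=2·150/250=1.200000
k=0 src: V=1.2000
k=1 load: inc=1.200000, refl=1.200000·0.142857=0.1714; V=0.000000+1.200000+0.171429=1.3714
k=2 src: inc=0.171429, refl=0.171429·-0.200000=-0.0343; V=1.200000+0.171429+-0.034286=1.3371
k=3 load: inc=-0.034286, refl=-0.034286·0.142857=-0.0049; V=1.371429+-0.034286+-0.004898=1.3322
k=4 src: inc=-0.004898, refl=-0.004898·-0.200000=0.0010; V=1.337143+-0.004898+0.000980=1.3332
k=5 load: inc=0.000980, refl=0.000980·0.142857=0.0001; V=1.332245+0.000980+0.000140=1.3334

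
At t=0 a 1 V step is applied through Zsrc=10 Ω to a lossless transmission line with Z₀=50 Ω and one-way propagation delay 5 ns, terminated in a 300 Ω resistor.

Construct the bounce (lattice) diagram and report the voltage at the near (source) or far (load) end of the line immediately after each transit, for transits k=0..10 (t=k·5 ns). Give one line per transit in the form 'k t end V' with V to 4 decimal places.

0 0 source 0.8333
1 5 load 1.4286
2 10 source 1.0317
3 15 load 0.7483
4 20 source 0.9373
5 25 load 1.0722
6 30 source 0.9823
7 35 load 0.9180
8 40 source 0.9608
9 45 load 0.9914
10 50 source 0.9710

Γ_L=0.714286, Γ_S=-0.666667; launch V₁=1·50/60=0.833333
k=0 src: V=0.8333
k=1 load: inc=0.833333, refl=0.833333·0.714286=0.5952; V=0.000000+0.833333+0.595238=1.4286
k=2 src: inc=0.595238, refl=0.595238·-0.666667=-0.3968; V=0.833333+0.595238+-0.396825=1.0317
k=3 load: inc=-0.396825, refl=-0.396825·0.714286=-0.2834; V=1.428571+-0.396825+-0.283447=0.7483
k=4 src: inc=-0.283447, refl=-0.283447·-0.666667=0.1890; V=1.031746+-0.283447+0.188964=0.9373
k=5 load: inc=0.188964, refl=0.188964·0.714286=0.1350; V=0.748299+0.188964+0.134975=1.0722
k=6 src: inc=0.134975, refl=0.134975·-0.666667=-0.0900; V=0.937264+0.134975+-0.089983=0.9823
k=7 load: inc=-0.089983, refl=-0.089983·0.714286=-0.0643; V=1.072238+-0.089983+-0.064274=0.9180
k=8 src: inc=-0.064274, refl=-0.064274·-0.666667=0.0428; V=0.982255+-0.064274+0.042849=0.9608
k=9 load: inc=0.042849, refl=0.042849·0.714286=0.0306; V=0.917982+0.042849+0.030606=0.9914
k=10 src: inc=0.030606, refl=0.030606·-0.666667=-0.0204; V=0.960831+0.030606+-0.020404=0.9710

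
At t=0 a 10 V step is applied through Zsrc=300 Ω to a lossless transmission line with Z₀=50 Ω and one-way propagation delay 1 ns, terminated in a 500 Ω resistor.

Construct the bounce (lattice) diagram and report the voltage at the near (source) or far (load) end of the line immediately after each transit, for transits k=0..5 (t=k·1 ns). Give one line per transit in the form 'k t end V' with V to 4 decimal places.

Γ_L=0.818182, Γ_S=0.714286; launch V₁=10·50/350=1.428571
k=0 src: V=1.4286
k=1 load: inc=1.428571, refl=1.428571·0.818182=1.1688; V=0.000000+1.428571+1.168831=2.5974
k=2 src: inc=1.168831, refl=1.168831·0.714286=0.8349; V=1.428571+1.168831+0.834879=3.4323
k=3 load: inc=0.834879, refl=0.834879·0.818182=0.6831; V=2.597403+0.834879+0.683083=4.1154
k=4 src: inc=0.683083, refl=0.683083·0.714286=0.4879; V=3.432282+0.683083+0.487917=4.6033
k=5 load: inc=0.487917, refl=0.487917·0.818182=0.3992; V=4.115365+0.487917+0.399204=5.0025

0 0 source 1.4286
1 1 load 2.5974
2 2 source 3.4323
3 3 load 4.1154
4 4 source 4.6033
5 5 load 5.0025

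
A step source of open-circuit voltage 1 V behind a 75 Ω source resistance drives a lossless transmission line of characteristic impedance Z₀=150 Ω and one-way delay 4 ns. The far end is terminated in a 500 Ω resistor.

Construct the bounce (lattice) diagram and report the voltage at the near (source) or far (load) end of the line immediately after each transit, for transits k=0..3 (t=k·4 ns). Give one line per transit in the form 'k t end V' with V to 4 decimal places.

0 0 source 0.6667
1 4 load 1.0256
2 8 source 0.9060
3 12 load 0.8416

Γ_L=0.538462, Γ_S=-0.333333; launch V₁=1·150/225=0.666667
k=0 src: V=0.6667
k=1 load: inc=0.666667, refl=0.666667·0.538462=0.3590; V=0.000000+0.666667+0.358974=1.0256
k=2 src: inc=0.358974, refl=0.358974·-0.333333=-0.1197; V=0.666667+0.358974+-0.119658=0.9060
k=3 load: inc=-0.119658, refl=-0.119658·0.538462=-0.0644; V=1.025641+-0.119658+-0.064431=0.8416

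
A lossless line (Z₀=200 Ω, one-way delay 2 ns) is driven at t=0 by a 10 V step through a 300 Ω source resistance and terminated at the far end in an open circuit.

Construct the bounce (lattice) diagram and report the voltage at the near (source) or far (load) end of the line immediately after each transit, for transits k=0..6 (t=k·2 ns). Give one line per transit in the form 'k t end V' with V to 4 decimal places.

Γ_L=1.000000, Γ_S=0.200000; launch V₁=10·200/500=4.000000
k=0 src: V=4.0000
k=1 load: inc=4.000000, refl=4.000000·1.000000=4.0000; V=0.000000+4.000000+4.000000=8.0000
k=2 src: inc=4.000000, refl=4.000000·0.200000=0.8000; V=4.000000+4.000000+0.800000=8.8000
k=3 load: inc=0.800000, refl=0.800000·1.000000=0.8000; V=8.000000+0.800000+0.800000=9.6000
k=4 src: inc=0.800000, refl=0.800000·0.200000=0.1600; V=8.800000+0.800000+0.160000=9.7600
k=5 load: inc=0.160000, refl=0.160000·1.000000=0.1600; V=9.600000+0.160000+0.160000=9.9200
k=6 src: inc=0.160000, refl=0.160000·0.200000=0.0320; V=9.760000+0.160000+0.032000=9.9520

0 0 source 4.0000
1 2 load 8.0000
2 4 source 8.8000
3 6 load 9.6000
4 8 source 9.7600
5 10 load 9.9200
6 12 source 9.9520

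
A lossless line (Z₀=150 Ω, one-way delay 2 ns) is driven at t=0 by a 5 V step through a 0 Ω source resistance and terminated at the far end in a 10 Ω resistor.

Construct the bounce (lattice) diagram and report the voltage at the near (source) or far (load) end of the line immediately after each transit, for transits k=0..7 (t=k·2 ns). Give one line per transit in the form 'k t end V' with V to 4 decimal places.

Γ_L=-0.875000, Γ_S=-1.000000; launch V₁=5·150/150=5.000000
k=0 src: V=5.0000
k=1 load: inc=5.000000, refl=5.000000·-0.875000=-4.3750; V=0.000000+5.000000+-4.375000=0.6250
k=2 src: inc=-4.375000, refl=-4.375000·-1.000000=4.3750; V=5.000000+-4.375000+4.375000=5.0000
k=3 load: inc=4.375000, refl=4.375000·-0.875000=-3.8281; V=0.625000+4.375000+-3.828125=1.1719
k=4 src: inc=-3.828125, refl=-3.828125·-1.000000=3.8281; V=5.000000+-3.828125+3.828125=5.0000
k=5 load: inc=3.828125, refl=3.828125·-0.875000=-3.3496; V=1.171875+3.828125+-3.349609=1.6504
k=6 src: inc=-3.349609, refl=-3.349609·-1.000000=3.3496; V=5.000000+-3.349609+3.349609=5.0000
k=7 load: inc=3.349609, refl=3.349609·-0.875000=-2.9309; V=1.650391+3.349609+-2.930908=2.0691

0 0 source 5.0000
1 2 load 0.6250
2 4 source 5.0000
3 6 load 1.1719
4 8 source 5.0000
5 10 load 1.6504
6 12 source 5.0000
7 14 load 2.0691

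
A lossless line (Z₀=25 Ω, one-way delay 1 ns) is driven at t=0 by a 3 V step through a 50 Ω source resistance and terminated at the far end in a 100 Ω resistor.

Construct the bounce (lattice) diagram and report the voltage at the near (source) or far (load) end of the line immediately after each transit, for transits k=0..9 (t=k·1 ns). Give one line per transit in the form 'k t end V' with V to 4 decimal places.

0 0 source 1.0000
1 1 load 1.6000
2 2 source 1.8000
3 3 load 1.9200
4 4 source 1.9600
5 5 load 1.9840
6 6 source 1.9920
7 7 load 1.9968
8 8 source 1.9984
9 9 load 1.9994

Γ_L=0.600000, Γ_S=0.333333; launch V₁=3·25/75=1.000000
k=0 src: V=1.0000
k=1 load: inc=1.000000, refl=1.000000·0.600000=0.6000; V=0.000000+1.000000+0.600000=1.6000
k=2 src: inc=0.600000, refl=0.600000·0.333333=0.2000; V=1.000000+0.600000+0.200000=1.8000
k=3 load: inc=0.200000, refl=0.200000·0.600000=0.1200; V=1.600000+0.200000+0.120000=1.9200
k=4 src: inc=0.120000, refl=0.120000·0.333333=0.0400; V=1.800000+0.120000+0.040000=1.9600
k=5 load: inc=0.040000, refl=0.040000·0.600000=0.0240; V=1.920000+0.040000+0.024000=1.9840
k=6 src: inc=0.024000, refl=0.024000·0.333333=0.0080; V=1.960000+0.024000+0.008000=1.9920
k=7 load: inc=0.008000, refl=0.008000·0.600000=0.0048; V=1.984000+0.008000+0.004800=1.9968
k=8 src: inc=0.004800, refl=0.004800·0.333333=0.0016; V=1.992000+0.004800+0.001600=1.9984
k=9 load: inc=0.001600, refl=0.001600·0.600000=0.0010; V=1.996800+0.001600+0.000960=1.9994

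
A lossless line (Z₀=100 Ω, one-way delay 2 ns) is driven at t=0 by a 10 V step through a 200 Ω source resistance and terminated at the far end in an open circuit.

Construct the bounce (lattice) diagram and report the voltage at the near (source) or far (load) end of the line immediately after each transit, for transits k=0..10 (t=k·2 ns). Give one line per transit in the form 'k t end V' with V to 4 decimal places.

0 0 source 3.3333
1 2 load 6.6667
2 4 source 7.7778
3 6 load 8.8889
4 8 source 9.2593
5 10 load 9.6296
6 12 source 9.7531
7 14 load 9.8765
8 16 source 9.9177
9 18 load 9.9588
10 20 source 9.9726

Γ_L=1.000000, Γ_S=0.333333; launch V₁=10·100/300=3.333333
k=0 src: V=3.3333
k=1 load: inc=3.333333, refl=3.333333·1.000000=3.3333; V=0.000000+3.333333+3.333333=6.6667
k=2 src: inc=3.333333, refl=3.333333·0.333333=1.1111; V=3.333333+3.333333+1.111111=7.7778
k=3 load: inc=1.111111, refl=1.111111·1.000000=1.1111; V=6.666667+1.111111+1.111111=8.8889
k=4 src: inc=1.111111, refl=1.111111·0.333333=0.3704; V=7.777778+1.111111+0.370370=9.2593
k=5 load: inc=0.370370, refl=0.370370·1.000000=0.3704; V=8.888889+0.370370+0.370370=9.6296
k=6 src: inc=0.370370, refl=0.370370·0.333333=0.1235; V=9.259259+0.370370+0.123457=9.7531
k=7 load: inc=0.123457, refl=0.123457·1.000000=0.1235; V=9.629630+0.123457+0.123457=9.8765
k=8 src: inc=0.123457, refl=0.123457·0.333333=0.0412; V=9.753086+0.123457+0.041152=9.9177
k=9 load: inc=0.041152, refl=0.041152·1.000000=0.0412; V=9.876543+0.041152+0.041152=9.9588
k=10 src: inc=0.041152, refl=0.041152·0.333333=0.0137; V=9.917695+0.041152+0.013717=9.9726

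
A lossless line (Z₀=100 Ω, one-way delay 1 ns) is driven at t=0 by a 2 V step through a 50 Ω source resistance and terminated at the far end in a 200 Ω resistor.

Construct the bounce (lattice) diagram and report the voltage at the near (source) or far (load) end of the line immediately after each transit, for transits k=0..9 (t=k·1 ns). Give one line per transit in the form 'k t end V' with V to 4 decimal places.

0 0 source 1.3333
1 1 load 1.7778
2 2 source 1.6296
3 3 load 1.5802
4 4 source 1.5967
5 5 load 1.6022
6 6 source 1.6004
7 7 load 1.5998
8 8 source 1.6000
9 9 load 1.6000

Γ_L=0.333333, Γ_S=-0.333333; launch V₁=2·100/150=1.333333
k=0 src: V=1.3333
k=1 load: inc=1.333333, refl=1.333333·0.333333=0.4444; V=0.000000+1.333333+0.444444=1.7778
k=2 src: inc=0.444444, refl=0.444444·-0.333333=-0.1481; V=1.333333+0.444444+-0.148148=1.6296
k=3 load: inc=-0.148148, refl=-0.148148·0.333333=-0.0494; V=1.777778+-0.148148+-0.049383=1.5802
k=4 src: inc=-0.049383, refl=-0.049383·-0.333333=0.0165; V=1.629630+-0.049383+0.016461=1.5967
k=5 load: inc=0.016461, refl=0.016461·0.333333=0.0055; V=1.580247+0.016461+0.005487=1.6022
k=6 src: inc=0.005487, refl=0.005487·-0.333333=-0.0018; V=1.596708+0.005487+-0.001829=1.6004
k=7 load: inc=-0.001829, refl=-0.001829·0.333333=-0.0006; V=1.602195+-0.001829+-0.000610=1.5998
k=8 src: inc=-0.000610, refl=-0.000610·-0.333333=0.0002; V=1.600366+-0.000610+0.000203=1.6000
k=9 load: inc=0.000203, refl=0.000203·0.333333=0.0001; V=1.599756+0.000203+0.000068=1.6000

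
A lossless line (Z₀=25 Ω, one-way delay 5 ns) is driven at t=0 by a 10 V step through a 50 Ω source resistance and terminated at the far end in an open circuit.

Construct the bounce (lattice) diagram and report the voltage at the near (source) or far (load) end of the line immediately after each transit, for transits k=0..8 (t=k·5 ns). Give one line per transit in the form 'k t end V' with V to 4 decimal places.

0 0 source 3.3333
1 5 load 6.6667
2 10 source 7.7778
3 15 load 8.8889
4 20 source 9.2593
5 25 load 9.6296
6 30 source 9.7531
7 35 load 9.8765
8 40 source 9.9177

Γ_L=1.000000, Γ_S=0.333333; launch V₁=10·25/75=3.333333
k=0 src: V=3.3333
k=1 load: inc=3.333333, refl=3.333333·1.000000=3.3333; V=0.000000+3.333333+3.333333=6.6667
k=2 src: inc=3.333333, refl=3.333333·0.333333=1.1111; V=3.333333+3.333333+1.111111=7.7778
k=3 load: inc=1.111111, refl=1.111111·1.000000=1.1111; V=6.666667+1.111111+1.111111=8.8889
k=4 src: inc=1.111111, refl=1.111111·0.333333=0.3704; V=7.777778+1.111111+0.370370=9.2593
k=5 load: inc=0.370370, refl=0.370370·1.000000=0.3704; V=8.888889+0.370370+0.370370=9.6296
k=6 src: inc=0.370370, refl=0.370370·0.333333=0.1235; V=9.259259+0.370370+0.123457=9.7531
k=7 load: inc=0.123457, refl=0.123457·1.000000=0.1235; V=9.629630+0.123457+0.123457=9.8765
k=8 src: inc=0.123457, refl=0.123457·0.333333=0.0412; V=9.753086+0.123457+0.041152=9.9177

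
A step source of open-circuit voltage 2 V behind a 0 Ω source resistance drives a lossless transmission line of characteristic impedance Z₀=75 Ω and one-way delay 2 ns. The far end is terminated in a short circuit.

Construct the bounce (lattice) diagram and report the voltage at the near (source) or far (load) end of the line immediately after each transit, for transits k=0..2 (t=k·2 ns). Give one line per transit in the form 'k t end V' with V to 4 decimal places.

0 0 source 2.0000
1 2 load 0.0000
2 4 source 2.0000

Γ_L=-1.000000, Γ_S=-1.000000; launch V₁=2·75/75=2.000000
k=0 src: V=2.0000
k=1 load: inc=2.000000, refl=2.000000·-1.000000=-2.0000; V=0.000000+2.000000+-2.000000=0.0000
k=2 src: inc=-2.000000, refl=-2.000000·-1.000000=2.0000; V=2.000000+-2.000000+2.000000=2.0000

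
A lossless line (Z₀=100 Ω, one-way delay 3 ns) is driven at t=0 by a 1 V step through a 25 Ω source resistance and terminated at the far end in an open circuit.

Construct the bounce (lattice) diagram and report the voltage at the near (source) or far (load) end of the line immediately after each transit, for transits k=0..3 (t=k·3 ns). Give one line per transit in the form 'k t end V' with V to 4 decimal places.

0 0 source 0.8000
1 3 load 1.6000
2 6 source 1.1200
3 9 load 0.6400

Γ_L=1.000000, Γ_S=-0.600000; launch V₁=1·100/125=0.800000
k=0 src: V=0.8000
k=1 load: inc=0.800000, refl=0.800000·1.000000=0.8000; V=0.000000+0.800000+0.800000=1.6000
k=2 src: inc=0.800000, refl=0.800000·-0.600000=-0.4800; V=0.800000+0.800000+-0.480000=1.1200
k=3 load: inc=-0.480000, refl=-0.480000·1.000000=-0.4800; V=1.600000+-0.480000+-0.480000=0.6400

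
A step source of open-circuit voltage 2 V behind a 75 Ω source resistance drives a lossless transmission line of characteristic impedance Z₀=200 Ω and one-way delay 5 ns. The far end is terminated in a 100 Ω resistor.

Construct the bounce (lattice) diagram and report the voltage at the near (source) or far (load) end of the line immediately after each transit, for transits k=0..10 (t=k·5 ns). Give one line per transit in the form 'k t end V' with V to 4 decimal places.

0 0 source 1.4545
1 5 load 0.9697
2 10 source 1.1901
3 15 load 1.1166
4 20 source 1.1500
5 25 load 1.1389
6 30 source 1.1439
7 35 load 1.1423
8 40 source 1.1430
9 45 load 1.1428
10 50 source 1.1429

Γ_L=-0.333333, Γ_S=-0.454545; launch V₁=2·200/275=1.454545
k=0 src: V=1.4545
k=1 load: inc=1.454545, refl=1.454545·-0.333333=-0.4848; V=0.000000+1.454545+-0.484848=0.9697
k=2 src: inc=-0.484848, refl=-0.484848·-0.454545=0.2204; V=1.454545+-0.484848+0.220386=1.1901
k=3 load: inc=0.220386, refl=0.220386·-0.333333=-0.0735; V=0.969697+0.220386+-0.073462=1.1166
k=4 src: inc=-0.073462, refl=-0.073462·-0.454545=0.0334; V=1.190083+-0.073462+0.033392=1.1500
k=5 load: inc=0.033392, refl=0.033392·-0.333333=-0.0111; V=1.116621+0.033392+-0.011131=1.1389
k=6 src: inc=-0.011131, refl=-0.011131·-0.454545=0.0051; V=1.150013+-0.011131+0.005059=1.1439
k=7 load: inc=0.005059, refl=0.005059·-0.333333=-0.0017; V=1.138882+0.005059+-0.001686=1.1423
k=8 src: inc=-0.001686, refl=-0.001686·-0.454545=0.0008; V=1.143941+-0.001686+0.000767=1.1430
k=9 load: inc=0.000767, refl=0.000767·-0.333333=-0.0003; V=1.142255+0.000767+-0.000256=1.1428
k=10 src: inc=-0.000256, refl=-0.000256·-0.454545=0.0001; V=1.143021+-0.000256+0.000116=1.1429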